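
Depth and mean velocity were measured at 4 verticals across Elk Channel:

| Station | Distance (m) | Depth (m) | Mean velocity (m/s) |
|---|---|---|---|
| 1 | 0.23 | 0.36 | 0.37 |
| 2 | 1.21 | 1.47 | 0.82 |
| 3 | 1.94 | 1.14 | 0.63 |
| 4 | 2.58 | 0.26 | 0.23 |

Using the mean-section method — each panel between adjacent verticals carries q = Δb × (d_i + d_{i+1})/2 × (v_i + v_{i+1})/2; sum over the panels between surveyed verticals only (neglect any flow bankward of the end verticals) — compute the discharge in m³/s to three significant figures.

Panel 1-2: Δb = 0.98 m, d̄ = (0.36+1.47)/2 = 0.915, v̄ = (0.37+0.82)/2 = 0.595 → q = 0.98×0.915×0.595 = 0.5335 m³/s
Panel 2-3: Δb = 0.73 m, d̄ = (1.47+1.14)/2 = 1.305, v̄ = (0.82+0.63)/2 = 0.725 → q = 0.73×1.305×0.725 = 0.6907 m³/s
Panel 3-4: Δb = 0.64 m, d̄ = (1.14+0.26)/2 = 0.7, v̄ = (0.63+0.23)/2 = 0.43 → q = 0.64×0.7×0.43 = 0.1926 m³/s
Q = Σ q = 1.417 m³/s

1.42 m³/s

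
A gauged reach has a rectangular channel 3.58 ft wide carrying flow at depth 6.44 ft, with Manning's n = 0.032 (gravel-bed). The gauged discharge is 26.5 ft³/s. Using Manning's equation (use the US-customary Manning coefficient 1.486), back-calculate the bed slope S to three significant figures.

A = b·y = 3.58 × 6.44 = 23.06 ft²
P = b + 2y = 3.58 + 2×6.44 = 16.46 ft
R = A/P = 23.06/16.46 = 1.401 ft
S = (Q·n / (1.486·A·R^(2/3)))² = (26.5×0.032 / (1.486×23.06×1.252))² = 0.0003909

0.000391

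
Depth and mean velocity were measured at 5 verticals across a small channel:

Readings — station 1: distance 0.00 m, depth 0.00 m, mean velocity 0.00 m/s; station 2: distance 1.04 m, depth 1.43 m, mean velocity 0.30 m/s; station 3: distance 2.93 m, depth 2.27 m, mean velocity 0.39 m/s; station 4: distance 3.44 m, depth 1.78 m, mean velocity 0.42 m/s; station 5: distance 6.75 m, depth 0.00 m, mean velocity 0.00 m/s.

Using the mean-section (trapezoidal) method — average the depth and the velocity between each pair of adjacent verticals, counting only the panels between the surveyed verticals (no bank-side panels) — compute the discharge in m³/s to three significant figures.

Panel 1-2: Δb = 1.04 m, d̄ = (0.00+1.43)/2 = 0.715, v̄ = (0.00+0.30)/2 = 0.15 → q = 1.04×0.715×0.15 = 0.1115 m³/s
Panel 2-3: Δb = 1.89 m, d̄ = (1.43+2.27)/2 = 1.85, v̄ = (0.30+0.39)/2 = 0.345 → q = 1.89×1.85×0.345 = 1.206 m³/s
Panel 3-4: Δb = 0.51 m, d̄ = (2.27+1.78)/2 = 2.025, v̄ = (0.39+0.42)/2 = 0.405 → q = 0.51×2.025×0.405 = 0.4183 m³/s
Panel 4-5: Δb = 3.31 m, d̄ = (1.78+0.00)/2 = 0.89, v̄ = (0.42+0.00)/2 = 0.21 → q = 3.31×0.89×0.21 = 0.6186 m³/s
Q = Σ q = 2.355 m³/s

2.35 m³/s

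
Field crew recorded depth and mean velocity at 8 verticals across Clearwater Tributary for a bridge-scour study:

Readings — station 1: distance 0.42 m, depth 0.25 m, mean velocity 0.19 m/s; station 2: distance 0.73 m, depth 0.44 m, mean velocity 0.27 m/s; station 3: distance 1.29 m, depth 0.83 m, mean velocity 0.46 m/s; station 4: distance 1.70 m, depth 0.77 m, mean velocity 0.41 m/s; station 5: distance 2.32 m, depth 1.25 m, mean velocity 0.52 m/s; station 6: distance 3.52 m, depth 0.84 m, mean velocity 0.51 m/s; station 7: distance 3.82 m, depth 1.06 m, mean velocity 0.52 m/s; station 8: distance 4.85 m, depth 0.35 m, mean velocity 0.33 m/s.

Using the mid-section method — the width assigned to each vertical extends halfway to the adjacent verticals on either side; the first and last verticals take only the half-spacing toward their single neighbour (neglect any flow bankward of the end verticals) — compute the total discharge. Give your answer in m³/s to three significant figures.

1.75 m³/s

w_1 = (0.73 − 0.42)/2 = 0.155 m; q_1 = 0.19 × 0.25 × 0.155 = 0.007363 m³/s
w_2 = (1.29 − 0.42)/2 = 0.435 m; q_2 = 0.27 × 0.44 × 0.435 = 0.05168 m³/s
w_3 = (1.70 − 0.73)/2 = 0.485 m; q_3 = 0.46 × 0.83 × 0.485 = 0.1852 m³/s
w_4 = (2.32 − 1.29)/2 = 0.515 m; q_4 = 0.41 × 0.77 × 0.515 = 0.1626 m³/s
w_5 = (3.52 − 1.70)/2 = 0.91 m; q_5 = 0.52 × 1.25 × 0.91 = 0.5915 m³/s
w_6 = (3.82 − 2.32)/2 = 0.75 m; q_6 = 0.51 × 0.84 × 0.75 = 0.3213 m³/s
w_7 = (4.85 − 3.52)/2 = 0.665 m; q_7 = 0.52 × 1.06 × 0.665 = 0.3665 m³/s
w_8 = (4.85 − 3.82)/2 = 0.515 m; q_8 = 0.33 × 0.35 × 0.515 = 0.05948 m³/s
Q = Σ qᵢ = 1.746 m³/s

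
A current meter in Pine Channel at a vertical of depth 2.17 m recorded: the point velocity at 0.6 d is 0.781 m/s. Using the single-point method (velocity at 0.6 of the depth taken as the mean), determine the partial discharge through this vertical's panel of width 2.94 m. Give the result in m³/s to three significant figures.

v̄ = v₀.₆ = 0.781 m/s
q = v̄ × d × w = 0.7810 × 2.17 × 2.94 = 4.983 m³/s

4.98 m³/s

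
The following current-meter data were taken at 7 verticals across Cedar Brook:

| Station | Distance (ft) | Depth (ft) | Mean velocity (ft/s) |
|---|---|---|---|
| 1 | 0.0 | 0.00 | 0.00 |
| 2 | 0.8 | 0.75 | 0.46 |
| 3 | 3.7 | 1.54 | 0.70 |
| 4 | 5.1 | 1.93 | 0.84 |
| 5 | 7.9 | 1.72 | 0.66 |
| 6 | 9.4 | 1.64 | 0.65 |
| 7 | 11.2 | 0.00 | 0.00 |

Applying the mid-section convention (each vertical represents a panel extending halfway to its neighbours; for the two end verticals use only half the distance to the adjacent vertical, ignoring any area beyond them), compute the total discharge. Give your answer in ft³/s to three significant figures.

10.6 ft³/s

w_2 = (3.7 − 0.0)/2 = 1.85 ft; q_2 = 0.46 × 0.75 × 1.85 = 0.6383 ft³/s
w_3 = (5.1 − 0.8)/2 = 2.15 ft; q_3 = 0.70 × 1.54 × 2.15 = 2.318 ft³/s
w_4 = (7.9 − 3.7)/2 = 2.1 ft; q_4 = 0.84 × 1.93 × 2.1 = 3.405 ft³/s
w_5 = (9.4 − 5.1)/2 = 2.15 ft; q_5 = 0.66 × 1.72 × 2.15 = 2.441 ft³/s
w_6 = (11.2 − 7.9)/2 = 1.65 ft; q_6 = 0.65 × 1.64 × 1.65 = 1.759 ft³/s
Stations 1, 7 contribute zero (depth or velocity is 0).
Q = Σ qᵢ = 10.56 ft³/s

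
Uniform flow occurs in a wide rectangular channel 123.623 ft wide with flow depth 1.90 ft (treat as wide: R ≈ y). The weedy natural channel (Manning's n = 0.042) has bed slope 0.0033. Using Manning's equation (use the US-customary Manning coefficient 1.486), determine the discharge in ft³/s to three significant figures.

732 ft³/s

A = b·y = 123.623 × 1.90 = 234.9 ft²
Wide channel: R ≈ y = 1.90 ft
Q = (1.486/n)·A·R^(2/3)·S^(1/2) = (1.486/0.042) × 234.9 × 1.900^(2/3) × 0.0033^(1/2) = 732.3 ft³/s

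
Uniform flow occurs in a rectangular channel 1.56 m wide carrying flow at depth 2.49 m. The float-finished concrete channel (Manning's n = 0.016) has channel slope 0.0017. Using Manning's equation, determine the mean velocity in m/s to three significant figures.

1.82 m/s

A = b·y = 1.56 × 2.49 = 3.884 m²
P = b + 2y = 1.56 + 2×2.49 = 6.540 m
R = A/P = 3.884/6.540 = 0.5939 m
Q = (1/n)·A·R^(2/3)·S^(1/2) = (1/0.016) × 3.884 × 0.5939^(2/3) × 0.0017^(1/2) = 7.073 m³/s
V = Q/A = 7.073/3.884 = 1.821 m/s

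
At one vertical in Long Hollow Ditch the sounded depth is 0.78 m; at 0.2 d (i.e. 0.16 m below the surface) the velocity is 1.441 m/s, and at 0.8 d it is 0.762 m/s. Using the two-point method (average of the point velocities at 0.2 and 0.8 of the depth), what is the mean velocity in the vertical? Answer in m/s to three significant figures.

v̄ = (1.441 + 0.762) / 2 = 1.102 m/s

1.10 m/s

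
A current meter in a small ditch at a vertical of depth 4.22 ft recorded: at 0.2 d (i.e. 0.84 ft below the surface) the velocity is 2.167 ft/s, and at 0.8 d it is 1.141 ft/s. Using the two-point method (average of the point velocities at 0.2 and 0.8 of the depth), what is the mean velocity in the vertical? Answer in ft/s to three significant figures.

v̄ = (2.167 + 1.141) / 2 = 1.654 ft/s

1.65 ft/s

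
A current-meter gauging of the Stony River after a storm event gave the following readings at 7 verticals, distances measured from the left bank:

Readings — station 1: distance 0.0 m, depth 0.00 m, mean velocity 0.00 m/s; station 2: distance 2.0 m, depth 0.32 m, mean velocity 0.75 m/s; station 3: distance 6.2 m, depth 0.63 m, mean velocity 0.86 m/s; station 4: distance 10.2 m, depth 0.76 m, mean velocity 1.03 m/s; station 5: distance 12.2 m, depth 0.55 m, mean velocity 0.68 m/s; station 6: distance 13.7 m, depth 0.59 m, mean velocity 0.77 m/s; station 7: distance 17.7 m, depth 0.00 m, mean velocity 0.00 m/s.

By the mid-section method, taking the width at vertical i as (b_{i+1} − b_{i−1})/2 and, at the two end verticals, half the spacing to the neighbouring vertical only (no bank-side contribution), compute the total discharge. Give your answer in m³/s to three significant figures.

7.22 m³/s

w_2 = (6.2 − 0.0)/2 = 3.1 m; q_2 = 0.75 × 0.32 × 3.1 = 0.7440 m³/s
w_3 = (10.2 − 2.0)/2 = 4.1 m; q_3 = 0.86 × 0.63 × 4.1 = 2.221 m³/s
w_4 = (12.2 − 6.2)/2 = 3 m; q_4 = 1.03 × 0.76 × 3 = 2.348 m³/s
w_5 = (13.7 − 10.2)/2 = 1.75 m; q_5 = 0.68 × 0.55 × 1.75 = 0.6545 m³/s
w_6 = (17.7 − 12.2)/2 = 2.75 m; q_6 = 0.77 × 0.59 × 2.75 = 1.249 m³/s
Stations 1, 7 contribute zero (depth or velocity is 0).
Q = Σ qᵢ = 7.218 m³/s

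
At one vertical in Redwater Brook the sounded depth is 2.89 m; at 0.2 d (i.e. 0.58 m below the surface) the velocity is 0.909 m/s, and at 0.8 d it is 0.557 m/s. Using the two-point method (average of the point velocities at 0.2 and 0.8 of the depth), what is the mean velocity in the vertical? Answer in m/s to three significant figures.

v̄ = (0.909 + 0.557) / 2 = 0.7330 m/s

0.733 m/s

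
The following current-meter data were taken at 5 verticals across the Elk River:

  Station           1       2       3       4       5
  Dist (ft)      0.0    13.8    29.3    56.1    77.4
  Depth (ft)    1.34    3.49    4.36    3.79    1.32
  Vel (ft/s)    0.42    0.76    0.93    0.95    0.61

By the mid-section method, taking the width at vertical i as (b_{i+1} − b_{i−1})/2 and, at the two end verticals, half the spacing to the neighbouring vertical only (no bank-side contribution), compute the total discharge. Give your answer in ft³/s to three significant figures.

224 ft³/s

w_1 = (13.8 − 0.0)/2 = 6.9 ft; q_1 = 0.42 × 1.34 × 6.9 = 3.883 ft³/s
w_2 = (29.3 − 0.0)/2 = 14.65 ft; q_2 = 0.76 × 3.49 × 14.65 = 38.86 ft³/s
w_3 = (56.1 − 13.8)/2 = 21.15 ft; q_3 = 0.93 × 4.36 × 21.15 = 85.76 ft³/s
w_4 = (77.4 − 29.3)/2 = 24.05 ft; q_4 = 0.95 × 3.79 × 24.05 = 86.59 ft³/s
w_5 = (77.4 − 56.1)/2 = 10.65 ft; q_5 = 0.61 × 1.32 × 10.65 = 8.575 ft³/s
Q = Σ qᵢ = 223.7 ft³/s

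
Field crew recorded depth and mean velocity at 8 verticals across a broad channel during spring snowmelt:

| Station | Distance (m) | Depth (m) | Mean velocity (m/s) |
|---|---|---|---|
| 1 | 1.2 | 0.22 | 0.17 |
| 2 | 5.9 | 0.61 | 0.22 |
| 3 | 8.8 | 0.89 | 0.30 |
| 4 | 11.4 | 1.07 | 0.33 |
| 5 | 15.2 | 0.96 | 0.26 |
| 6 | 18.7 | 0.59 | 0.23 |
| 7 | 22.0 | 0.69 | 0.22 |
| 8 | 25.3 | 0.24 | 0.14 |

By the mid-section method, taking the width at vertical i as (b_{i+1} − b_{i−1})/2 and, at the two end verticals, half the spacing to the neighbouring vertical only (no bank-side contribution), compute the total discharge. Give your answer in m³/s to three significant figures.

4.39 m³/s

w_1 = (5.9 − 1.2)/2 = 2.35 m; q_1 = 0.17 × 0.22 × 2.35 = 0.08789 m³/s
w_2 = (8.8 − 1.2)/2 = 3.8 m; q_2 = 0.22 × 0.61 × 3.8 = 0.5100 m³/s
w_3 = (11.4 − 5.9)/2 = 2.75 m; q_3 = 0.30 × 0.89 × 2.75 = 0.7343 m³/s
w_4 = (15.2 − 8.8)/2 = 3.2 m; q_4 = 0.33 × 1.07 × 3.2 = 1.130 m³/s
w_5 = (18.7 − 11.4)/2 = 3.65 m; q_5 = 0.26 × 0.96 × 3.65 = 0.9110 m³/s
w_6 = (22.0 − 15.2)/2 = 3.4 m; q_6 = 0.23 × 0.59 × 3.4 = 0.4614 m³/s
w_7 = (25.3 − 18.7)/2 = 3.3 m; q_7 = 0.22 × 0.69 × 3.3 = 0.5009 m³/s
w_8 = (25.3 − 22.0)/2 = 1.65 m; q_8 = 0.14 × 0.24 × 1.65 = 0.05544 m³/s
Q = Σ qᵢ = 4.391 m³/s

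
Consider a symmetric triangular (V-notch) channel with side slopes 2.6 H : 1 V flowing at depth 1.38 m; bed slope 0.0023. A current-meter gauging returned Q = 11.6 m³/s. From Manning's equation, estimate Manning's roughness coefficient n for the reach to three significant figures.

A = z·y² = 2.6×1.38² = 4.951 m²
P = 2y√(1+z²) = 2×1.38×√(1+2.6²) = 7.688 m
R = A/P = 4.951/7.688 = 0.6440 m
n = (1/Q)·A·R^(2/3)·S^(1/2) = (1/11.6) × 4.951 × 0.7458 × 0.04796 = 0.01527

0.0153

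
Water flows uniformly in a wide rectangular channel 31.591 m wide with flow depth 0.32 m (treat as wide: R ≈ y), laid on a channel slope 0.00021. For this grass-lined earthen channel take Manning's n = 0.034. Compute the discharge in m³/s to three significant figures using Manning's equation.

A = b·y = 31.591 × 0.32 = 10.11 m²
Wide channel: R ≈ y = 0.32 m
Q = (1/n)·A·R^(2/3)·S^(1/2) = (1/0.034) × 10.11 × 0.3200^(2/3) × 0.00021^(1/2) = 2.016 m³/s

2.02 m³/s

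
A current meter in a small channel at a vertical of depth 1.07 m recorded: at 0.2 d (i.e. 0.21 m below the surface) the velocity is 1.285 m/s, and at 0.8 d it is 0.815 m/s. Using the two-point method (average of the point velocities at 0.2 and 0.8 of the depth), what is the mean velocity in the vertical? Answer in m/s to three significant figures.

1.05 m/s

v̄ = (1.285 + 0.815) / 2 = 1.050 m/s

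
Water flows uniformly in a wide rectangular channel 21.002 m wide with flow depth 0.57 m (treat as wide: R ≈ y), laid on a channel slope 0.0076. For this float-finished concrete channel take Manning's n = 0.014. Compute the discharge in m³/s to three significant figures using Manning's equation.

A = b·y = 21.002 × 0.57 = 11.97 m²
Wide channel: R ≈ y = 0.57 m
Q = (1/n)·A·R^(2/3)·S^(1/2) = (1/0.014) × 11.97 × 0.5700^(2/3) × 0.0076^(1/2) = 51.25 m³/s

51.2 m³/s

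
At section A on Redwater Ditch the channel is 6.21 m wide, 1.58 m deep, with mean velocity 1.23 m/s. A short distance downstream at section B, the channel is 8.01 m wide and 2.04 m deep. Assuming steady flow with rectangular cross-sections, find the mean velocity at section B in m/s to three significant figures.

0.739 m/s

Q = A₁V₁ = (6.21×1.58) × 1.23 = 12.07 m³/s
A₂ = 8.01 × 2.04 = 16.34 m²
V₂ = Q/A₂ = 12.07/16.34 = 0.7386 m/s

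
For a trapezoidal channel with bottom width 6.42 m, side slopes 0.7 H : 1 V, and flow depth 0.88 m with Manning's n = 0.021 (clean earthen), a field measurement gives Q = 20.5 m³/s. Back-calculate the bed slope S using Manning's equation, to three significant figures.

0.00746

A = (b + z·y)·y = (6.42 + 0.7×0.88)×0.88 = 6.192 m²
P = b + 2y√(1+z²) = 6.42 + 2×0.88×√(1+0.7²) = 8.568 m
R = A/P = 6.192/8.568 = 0.7226 m
S = (Q·n / (1·A·R^(2/3)))² = (20.5×0.021 / (1×6.192×0.8053))² = 0.007455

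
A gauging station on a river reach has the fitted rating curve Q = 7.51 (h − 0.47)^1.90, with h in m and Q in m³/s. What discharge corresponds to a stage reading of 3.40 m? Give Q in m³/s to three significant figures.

Q = 7.51 × (3.40 − 0.47)^1.90 = 7.51 × 2.93^1.90 = 57.90 m³/s

57.9 m³/s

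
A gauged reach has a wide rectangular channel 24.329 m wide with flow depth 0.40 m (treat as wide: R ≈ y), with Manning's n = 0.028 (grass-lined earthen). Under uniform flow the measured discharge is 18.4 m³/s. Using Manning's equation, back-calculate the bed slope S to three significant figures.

A = b·y = 24.329 × 0.40 = 9.732 m²
Wide channel: R ≈ y = 0.40 m
S = (Q·n / (1·A·R^(2/3)))² = (18.4×0.028 / (1×9.732×0.5429))² = 0.009510

0.00951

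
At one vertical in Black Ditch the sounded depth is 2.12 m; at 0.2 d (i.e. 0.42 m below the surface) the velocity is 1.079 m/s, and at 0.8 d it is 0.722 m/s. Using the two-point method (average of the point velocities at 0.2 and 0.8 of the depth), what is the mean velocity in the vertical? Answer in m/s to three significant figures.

0.901 m/s

v̄ = (1.079 + 0.722) / 2 = 0.9005 m/s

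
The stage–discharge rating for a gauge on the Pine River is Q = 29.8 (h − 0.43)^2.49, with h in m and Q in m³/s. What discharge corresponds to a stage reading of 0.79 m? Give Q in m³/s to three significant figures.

Q = 29.8 × (0.79 − 0.43)^2.49 = 29.8 × 0.36^2.49 = 2.341 m³/s

2.34 m³/s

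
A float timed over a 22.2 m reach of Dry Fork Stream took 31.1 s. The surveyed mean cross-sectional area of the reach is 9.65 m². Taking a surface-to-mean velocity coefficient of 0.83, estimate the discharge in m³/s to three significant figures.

v_surface = L / t̄ = 22.2 / 31.1 = 0.7138 m/s
v_mean = 0.83 × 0.7138 = 0.5925 m/s
Q = A × v_mean = 9.65 × 0.5925 = 5.717 m³/s

5.72 m³/s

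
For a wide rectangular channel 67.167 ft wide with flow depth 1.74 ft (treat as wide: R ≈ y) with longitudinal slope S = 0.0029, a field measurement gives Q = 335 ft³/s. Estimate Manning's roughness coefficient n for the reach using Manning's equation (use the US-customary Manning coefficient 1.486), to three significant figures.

A = b·y = 67.167 × 1.74 = 116.9 ft²
Wide channel: R ≈ y = 1.74 ft
n = (1.486/Q)·A·R^(2/3)·S^(1/2) = (1.486/335) × 116.9 × 1.447 × 0.05385 = 0.04039

0.0404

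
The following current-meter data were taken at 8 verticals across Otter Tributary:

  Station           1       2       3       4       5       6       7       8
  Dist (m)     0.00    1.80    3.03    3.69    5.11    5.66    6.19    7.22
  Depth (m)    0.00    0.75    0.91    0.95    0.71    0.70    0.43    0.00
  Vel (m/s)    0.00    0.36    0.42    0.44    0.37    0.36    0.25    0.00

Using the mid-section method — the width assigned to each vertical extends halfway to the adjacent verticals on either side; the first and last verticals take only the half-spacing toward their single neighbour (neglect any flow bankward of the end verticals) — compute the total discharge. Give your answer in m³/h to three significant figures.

w_2 = (3.03 − 0.00)/2 = 1.515 m; q_2 = 0.36 × 0.75 × 1.515 = 0.4091 m³/s
w_3 = (3.69 − 1.80)/2 = 0.945 m; q_3 = 0.42 × 0.91 × 0.945 = 0.3612 m³/s
w_4 = (5.11 − 3.03)/2 = 1.04 m; q_4 = 0.44 × 0.95 × 1.04 = 0.4347 m³/s
w_5 = (5.66 − 3.69)/2 = 0.985 m; q_5 = 0.37 × 0.71 × 0.985 = 0.2588 m³/s
w_6 = (6.19 − 5.11)/2 = 0.54 m; q_6 = 0.36 × 0.70 × 0.54 = 0.1361 m³/s
w_7 = (7.22 − 5.66)/2 = 0.78 m; q_7 = 0.25 × 0.43 × 0.78 = 0.08385 m³/s
Stations 1, 8 contribute zero (depth or velocity is 0).
Q = Σ qᵢ = 1.684 m³/s
= 1.684 × 3600 = 6061 m³/h

6060 m³/h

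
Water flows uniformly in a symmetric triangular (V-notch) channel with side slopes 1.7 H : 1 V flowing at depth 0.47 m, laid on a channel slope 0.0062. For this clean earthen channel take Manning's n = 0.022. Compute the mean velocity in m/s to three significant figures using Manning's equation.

A = z·y² = 1.7×0.47² = 0.3755 m²
P = 2y√(1+z²) = 2×0.47×√(1+1.7²) = 1.854 m
R = A/P = 0.3755/1.854 = 0.2026 m
Q = (1/n)·A·R^(2/3)·S^(1/2) = (1/0.022) × 0.3755 × 0.2026^(2/3) × 0.0062^(1/2) = 0.4636 m³/s
V = Q/A = 0.4636/0.3755 = 1.234 m/s

1.23 m/s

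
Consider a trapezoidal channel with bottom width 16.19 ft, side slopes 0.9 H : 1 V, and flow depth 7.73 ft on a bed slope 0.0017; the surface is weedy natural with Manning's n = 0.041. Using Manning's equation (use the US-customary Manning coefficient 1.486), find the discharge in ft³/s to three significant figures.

A = (b + z·y)·y = (16.19 + 0.9×7.73)×7.73 = 178.9 ft²
P = b + 2y√(1+z²) = 16.19 + 2×7.73×√(1+0.9²) = 36.99 ft
R = A/P = 178.9/36.99 = 4.837 ft
Q = (1.486/n)·A·R^(2/3)·S^(1/2) = (1.486/0.041) × 178.9 × 4.837^(2/3) × 0.0017^(1/2) = 764.8 ft³/s

765 ft³/s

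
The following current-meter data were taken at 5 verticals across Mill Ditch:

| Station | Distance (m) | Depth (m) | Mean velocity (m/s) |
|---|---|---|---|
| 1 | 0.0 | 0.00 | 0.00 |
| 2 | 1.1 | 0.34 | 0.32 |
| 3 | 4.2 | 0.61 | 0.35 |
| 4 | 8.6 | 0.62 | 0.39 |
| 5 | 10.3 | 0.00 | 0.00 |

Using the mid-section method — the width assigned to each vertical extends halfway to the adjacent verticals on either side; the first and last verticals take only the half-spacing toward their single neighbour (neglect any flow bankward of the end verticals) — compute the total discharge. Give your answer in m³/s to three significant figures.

w_2 = (4.2 − 0.0)/2 = 2.1 m; q_2 = 0.32 × 0.34 × 2.1 = 0.2285 m³/s
w_3 = (8.6 − 1.1)/2 = 3.75 m; q_3 = 0.35 × 0.61 × 3.75 = 0.8006 m³/s
w_4 = (10.3 − 4.2)/2 = 3.05 m; q_4 = 0.39 × 0.62 × 3.05 = 0.7375 m³/s
Stations 1, 5 contribute zero (depth or velocity is 0).
Q = Σ qᵢ = 1.767 m³/s

1.77 m³/s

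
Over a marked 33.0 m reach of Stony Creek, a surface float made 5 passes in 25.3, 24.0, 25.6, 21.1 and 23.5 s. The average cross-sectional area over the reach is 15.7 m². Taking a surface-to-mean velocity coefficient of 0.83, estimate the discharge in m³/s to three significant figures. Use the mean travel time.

18.0 m³/s

t̄ = (25.3 + 24.0 + 25.6 + 21.1 + 23.5) / 5 = 23.9 s
v_surface = L / t̄ = 33.0 / 23.9 = 1.381 m/s
v_mean = 0.83 × 1.381 = 1.146 m/s
Q = A × v_mean = 15.7 × 1.146 = 17.99 m³/s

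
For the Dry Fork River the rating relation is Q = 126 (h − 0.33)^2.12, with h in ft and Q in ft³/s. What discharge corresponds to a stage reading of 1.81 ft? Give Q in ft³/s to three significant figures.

289 ft³/s

Q = 126 × (1.81 − 0.33)^2.12 = 126 × 1.48^2.12 = 289.3 ft³/s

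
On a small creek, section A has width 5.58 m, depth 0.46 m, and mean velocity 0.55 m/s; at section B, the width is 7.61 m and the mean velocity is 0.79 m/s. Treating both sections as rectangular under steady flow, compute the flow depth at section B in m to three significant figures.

0.235 m

Q = A₁V₁ = (5.58×0.46) × 0.55 = 1.412 m³/s
d₂ = Q/(b₂ V₂) = 1.412/(7.61×0.79) = 0.2348 m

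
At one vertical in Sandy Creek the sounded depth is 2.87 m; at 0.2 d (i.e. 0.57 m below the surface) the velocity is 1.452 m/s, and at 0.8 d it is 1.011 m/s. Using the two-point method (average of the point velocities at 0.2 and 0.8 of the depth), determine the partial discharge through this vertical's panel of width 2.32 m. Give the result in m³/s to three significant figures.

v̄ = (1.452 + 1.011) / 2 = 1.232 m/s
q = v̄ × d × w = 1.232 × 2.87 × 2.32 = 8.200 m³/s

8.20 m³/s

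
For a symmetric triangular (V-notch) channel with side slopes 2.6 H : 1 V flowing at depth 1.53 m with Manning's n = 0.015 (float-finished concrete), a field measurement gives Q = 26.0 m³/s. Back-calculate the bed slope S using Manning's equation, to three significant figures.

0.00643

A = z·y² = 2.6×1.53² = 6.086 m²
P = 2y√(1+z²) = 2×1.53×√(1+2.6²) = 8.524 m
R = A/P = 6.086/8.524 = 0.7140 m
S = (Q·n / (1·A·R^(2/3)))² = (26.0×0.015 / (1×6.086×0.7989))² = 0.006434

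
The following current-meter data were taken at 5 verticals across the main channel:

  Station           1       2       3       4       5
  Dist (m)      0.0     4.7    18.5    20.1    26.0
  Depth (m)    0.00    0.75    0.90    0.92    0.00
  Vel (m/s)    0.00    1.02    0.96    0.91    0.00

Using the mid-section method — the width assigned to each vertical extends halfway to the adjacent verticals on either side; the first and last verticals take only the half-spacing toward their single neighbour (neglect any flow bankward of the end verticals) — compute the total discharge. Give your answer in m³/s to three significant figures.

w_2 = (18.5 − 0.0)/2 = 9.25 m; q_2 = 1.02 × 0.75 × 9.25 = 7.076 m³/s
w_3 = (20.1 − 4.7)/2 = 7.7 m; q_3 = 0.96 × 0.90 × 7.7 = 6.653 m³/s
w_4 = (26.0 − 18.5)/2 = 3.75 m; q_4 = 0.91 × 0.92 × 3.75 = 3.140 m³/s
Stations 1, 5 contribute zero (depth or velocity is 0).
Q = Σ qᵢ = 16.87 m³/s

16.9 m³/s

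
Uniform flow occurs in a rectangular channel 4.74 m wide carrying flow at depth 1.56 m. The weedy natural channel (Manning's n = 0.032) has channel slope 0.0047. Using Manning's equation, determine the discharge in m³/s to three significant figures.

15.2 m³/s

A = b·y = 4.74 × 1.56 = 7.394 m²
P = b + 2y = 4.74 + 2×1.56 = 7.860 m
R = A/P = 7.394/7.860 = 0.9408 m
Q = (1/n)·A·R^(2/3)·S^(1/2) = (1/0.032) × 7.394 × 0.9408^(2/3) × 0.0047^(1/2) = 15.21 m³/s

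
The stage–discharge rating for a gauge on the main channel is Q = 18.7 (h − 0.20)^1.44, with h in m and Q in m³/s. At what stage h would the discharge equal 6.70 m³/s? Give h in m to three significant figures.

h − h₀ = (Q/C)^(1/b) = (6.70/18.7)^(1/1.44) = 0.4903 m
h = 0.20 + 0.4903 = 0.6903 m

0.690 m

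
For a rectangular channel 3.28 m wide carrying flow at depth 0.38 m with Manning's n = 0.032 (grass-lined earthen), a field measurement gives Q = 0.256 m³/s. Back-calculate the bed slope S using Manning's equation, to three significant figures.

0.000207

A = b·y = 3.28 × 0.38 = 1.246 m²
P = b + 2y = 3.28 + 2×0.38 = 4.040 m
R = A/P = 1.246/4.040 = 0.3085 m
S = (Q·n / (1·A·R^(2/3)))² = (0.256×0.032 / (1×1.246×0.4566))² = 0.0002072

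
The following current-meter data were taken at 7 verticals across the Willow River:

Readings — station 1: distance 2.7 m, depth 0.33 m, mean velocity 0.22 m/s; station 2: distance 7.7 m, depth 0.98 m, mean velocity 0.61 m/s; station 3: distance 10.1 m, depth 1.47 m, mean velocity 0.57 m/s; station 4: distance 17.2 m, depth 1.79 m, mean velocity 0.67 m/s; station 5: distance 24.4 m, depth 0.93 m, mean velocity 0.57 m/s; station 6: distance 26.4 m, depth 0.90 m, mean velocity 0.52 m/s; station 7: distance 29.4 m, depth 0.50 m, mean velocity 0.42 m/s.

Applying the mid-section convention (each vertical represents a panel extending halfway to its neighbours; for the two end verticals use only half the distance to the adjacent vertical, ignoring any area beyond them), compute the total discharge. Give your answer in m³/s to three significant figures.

18.9 m³/s

w_1 = (7.7 − 2.7)/2 = 2.5 m; q_1 = 0.22 × 0.33 × 2.5 = 0.1815 m³/s
w_2 = (10.1 − 2.7)/2 = 3.7 m; q_2 = 0.61 × 0.98 × 3.7 = 2.212 m³/s
w_3 = (17.2 − 7.7)/2 = 4.75 m; q_3 = 0.57 × 1.47 × 4.75 = 3.980 m³/s
w_4 = (24.4 − 10.1)/2 = 7.15 m; q_4 = 0.67 × 1.79 × 7.15 = 8.575 m³/s
w_5 = (26.4 − 17.2)/2 = 4.6 m; q_5 = 0.57 × 0.93 × 4.6 = 2.438 m³/s
w_6 = (29.4 − 24.4)/2 = 2.5 m; q_6 = 0.52 × 0.90 × 2.5 = 1.170 m³/s
w_7 = (29.4 − 26.4)/2 = 1.5 m; q_7 = 0.42 × 0.50 × 1.5 = 0.3150 m³/s
Q = Σ qᵢ = 18.87 m³/s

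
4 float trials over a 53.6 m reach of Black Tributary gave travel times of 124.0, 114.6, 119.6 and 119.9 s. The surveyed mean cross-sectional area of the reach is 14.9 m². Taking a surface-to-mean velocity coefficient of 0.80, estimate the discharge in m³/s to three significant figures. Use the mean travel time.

5.35 m³/s

t̄ = (124.0 + 114.6 + 119.6 + 119.9) / 4 = 119.525 s
v_surface = L / t̄ = 53.6 / 119.525 = 0.4484 m/s
v_mean = 0.80 × 0.4484 = 0.3588 m/s
Q = A × v_mean = 14.9 × 0.3588 = 5.345 m³/s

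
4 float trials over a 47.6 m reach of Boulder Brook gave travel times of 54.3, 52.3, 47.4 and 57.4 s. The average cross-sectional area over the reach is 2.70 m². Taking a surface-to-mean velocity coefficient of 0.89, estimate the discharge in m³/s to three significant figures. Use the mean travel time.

2.16 m³/s

t̄ = (54.3 + 52.3 + 47.4 + 57.4) / 4 = 52.85 s
v_surface = L / t̄ = 47.6 / 52.85 = 0.9007 m/s
v_mean = 0.89 × 0.9007 = 0.8016 m/s
Q = A × v_mean = 2.70 × 0.8016 = 2.164 m³/s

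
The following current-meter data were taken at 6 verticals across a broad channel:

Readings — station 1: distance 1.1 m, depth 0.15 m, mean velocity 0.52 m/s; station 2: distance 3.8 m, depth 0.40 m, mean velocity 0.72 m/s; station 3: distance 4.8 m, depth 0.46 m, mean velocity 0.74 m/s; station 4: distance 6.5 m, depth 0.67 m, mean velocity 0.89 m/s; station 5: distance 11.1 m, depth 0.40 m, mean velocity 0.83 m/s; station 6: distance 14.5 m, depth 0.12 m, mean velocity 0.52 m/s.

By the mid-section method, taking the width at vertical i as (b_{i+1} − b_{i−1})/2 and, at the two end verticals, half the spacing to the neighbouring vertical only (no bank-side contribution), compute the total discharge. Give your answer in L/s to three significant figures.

4410 L/s

w_1 = (3.8 − 1.1)/2 = 1.35 m; q_1 = 0.52 × 0.15 × 1.35 = 0.1053 m³/s
w_2 = (4.8 − 1.1)/2 = 1.85 m; q_2 = 0.72 × 0.40 × 1.85 = 0.5328 m³/s
w_3 = (6.5 − 3.8)/2 = 1.35 m; q_3 = 0.74 × 0.46 × 1.35 = 0.4595 m³/s
w_4 = (11.1 − 4.8)/2 = 3.15 m; q_4 = 0.89 × 0.67 × 3.15 = 1.878 m³/s
w_5 = (14.5 − 6.5)/2 = 4 m; q_5 = 0.83 × 0.40 × 4 = 1.328 m³/s
w_6 = (14.5 − 11.1)/2 = 1.7 m; q_6 = 0.52 × 0.12 × 1.7 = 0.1061 m³/s
Q = Σ qᵢ = 4.410 m³/s
= 4.410 × 1000 = 4410 L/s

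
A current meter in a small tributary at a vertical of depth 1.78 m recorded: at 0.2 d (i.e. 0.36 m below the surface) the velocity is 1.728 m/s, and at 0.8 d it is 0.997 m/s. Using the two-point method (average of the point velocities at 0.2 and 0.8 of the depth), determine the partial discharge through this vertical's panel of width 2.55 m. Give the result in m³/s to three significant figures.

v̄ = (1.728 + 0.997) / 2 = 1.363 m/s
q = v̄ × d × w = 1.363 × 1.78 × 2.55 = 6.184 m³/s

6.18 m³/s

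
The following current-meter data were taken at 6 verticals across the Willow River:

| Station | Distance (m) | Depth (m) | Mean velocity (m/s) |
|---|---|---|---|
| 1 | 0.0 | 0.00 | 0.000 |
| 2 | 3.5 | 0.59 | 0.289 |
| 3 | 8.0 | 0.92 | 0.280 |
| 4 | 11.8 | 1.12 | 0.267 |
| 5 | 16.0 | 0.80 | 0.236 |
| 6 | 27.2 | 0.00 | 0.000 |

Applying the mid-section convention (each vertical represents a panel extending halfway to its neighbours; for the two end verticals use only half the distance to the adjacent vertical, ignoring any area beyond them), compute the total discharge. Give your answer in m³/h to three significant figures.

w_2 = (8.0 − 0.0)/2 = 4 m; q_2 = 0.289 × 0.59 × 4 = 0.6820 m³/s
w_3 = (11.8 − 3.5)/2 = 4.15 m; q_3 = 0.280 × 0.92 × 4.15 = 1.069 m³/s
w_4 = (16.0 − 8.0)/2 = 4 m; q_4 = 0.267 × 1.12 × 4 = 1.196 m³/s
w_5 = (27.2 − 11.8)/2 = 7.7 m; q_5 = 0.236 × 0.80 × 7.7 = 1.454 m³/s
Stations 1, 6 contribute zero (depth or velocity is 0).
Q = Σ qᵢ = 4.401 m³/s
= 4.401 × 3600 = 15840 m³/h

15800 m³/h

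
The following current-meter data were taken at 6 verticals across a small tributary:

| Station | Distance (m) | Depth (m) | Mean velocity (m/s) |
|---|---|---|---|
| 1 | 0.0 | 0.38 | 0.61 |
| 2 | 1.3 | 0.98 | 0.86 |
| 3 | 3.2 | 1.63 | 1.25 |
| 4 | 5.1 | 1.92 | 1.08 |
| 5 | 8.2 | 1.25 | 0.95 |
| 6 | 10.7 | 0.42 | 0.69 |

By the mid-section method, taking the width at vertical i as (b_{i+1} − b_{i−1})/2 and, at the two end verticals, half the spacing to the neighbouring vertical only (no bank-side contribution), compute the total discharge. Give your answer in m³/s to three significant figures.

14.2 m³/s

w_1 = (1.3 − 0.0)/2 = 0.65 m; q_1 = 0.61 × 0.38 × 0.65 = 0.1507 m³/s
w_2 = (3.2 − 0.0)/2 = 1.6 m; q_2 = 0.86 × 0.98 × 1.6 = 1.348 m³/s
w_3 = (5.1 − 1.3)/2 = 1.9 m; q_3 = 1.25 × 1.63 × 1.9 = 3.871 m³/s
w_4 = (8.2 − 3.2)/2 = 2.5 m; q_4 = 1.08 × 1.92 × 2.5 = 5.184 m³/s
w_5 = (10.7 − 5.1)/2 = 2.8 m; q_5 = 0.95 × 1.25 × 2.8 = 3.325 m³/s
w_6 = (10.7 − 8.2)/2 = 1.25 m; q_6 = 0.69 × 0.42 × 1.25 = 0.3623 m³/s
Q = Σ qᵢ = 14.24 m³/s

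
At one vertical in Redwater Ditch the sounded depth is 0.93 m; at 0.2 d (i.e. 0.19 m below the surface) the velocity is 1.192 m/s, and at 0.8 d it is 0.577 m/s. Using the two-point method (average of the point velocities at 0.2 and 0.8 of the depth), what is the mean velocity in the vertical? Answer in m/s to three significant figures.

0.885 m/s

v̄ = (1.192 + 0.577) / 2 = 0.8845 m/s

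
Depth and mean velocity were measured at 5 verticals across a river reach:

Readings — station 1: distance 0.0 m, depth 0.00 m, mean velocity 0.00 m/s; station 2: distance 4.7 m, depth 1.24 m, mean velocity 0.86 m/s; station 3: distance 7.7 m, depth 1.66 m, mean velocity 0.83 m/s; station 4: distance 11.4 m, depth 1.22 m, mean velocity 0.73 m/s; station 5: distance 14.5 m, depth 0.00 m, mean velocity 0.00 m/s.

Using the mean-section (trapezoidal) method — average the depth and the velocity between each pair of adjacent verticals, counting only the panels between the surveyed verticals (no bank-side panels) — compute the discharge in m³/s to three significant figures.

Panel 1-2: Δb = 4.7 m, d̄ = (0.00+1.24)/2 = 0.62, v̄ = (0.00+0.86)/2 = 0.43 → q = 4.7×0.62×0.43 = 1.253 m³/s
Panel 2-3: Δb = 3 m, d̄ = (1.24+1.66)/2 = 1.45, v̄ = (0.86+0.83)/2 = 0.845 → q = 3×1.45×0.845 = 3.676 m³/s
Panel 3-4: Δb = 3.7 m, d̄ = (1.66+1.22)/2 = 1.44, v̄ = (0.83+0.73)/2 = 0.78 → q = 3.7×1.44×0.78 = 4.156 m³/s
Panel 4-5: Δb = 3.1 m, d̄ = (1.22+0.00)/2 = 0.61, v̄ = (0.73+0.00)/2 = 0.365 → q = 3.1×0.61×0.365 = 0.6902 m³/s
Q = Σ q = 9.775 m³/s

9.77 m³/s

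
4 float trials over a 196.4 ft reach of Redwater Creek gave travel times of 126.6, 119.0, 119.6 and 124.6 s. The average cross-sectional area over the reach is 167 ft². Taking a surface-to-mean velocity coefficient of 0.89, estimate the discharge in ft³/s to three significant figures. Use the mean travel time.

t̄ = (126.6 + 119.0 + 119.6 + 124.6) / 4 = 122.45 s
v_surface = L / t̄ = 196.4 / 122.45 = 1.604 ft/s
v_mean = 0.89 × 1.604 = 1.427 ft/s
Q = A × v_mean = 167 × 1.427 = 238.4 ft³/s

238 ft³/s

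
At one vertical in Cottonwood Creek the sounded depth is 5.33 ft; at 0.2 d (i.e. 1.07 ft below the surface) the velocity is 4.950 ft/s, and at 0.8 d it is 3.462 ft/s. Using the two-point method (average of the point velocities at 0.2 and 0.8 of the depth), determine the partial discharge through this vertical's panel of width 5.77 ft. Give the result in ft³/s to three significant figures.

v̄ = (4.950 + 3.462) / 2 = 4.206 ft/s
q = v̄ × d × w = 4.206 × 5.33 × 5.77 = 129.4 ft³/s

129 ft³/s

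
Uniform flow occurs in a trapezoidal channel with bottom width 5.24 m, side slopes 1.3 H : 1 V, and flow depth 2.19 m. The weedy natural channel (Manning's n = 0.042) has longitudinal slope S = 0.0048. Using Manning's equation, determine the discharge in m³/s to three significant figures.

A = (b + z·y)·y = (5.24 + 1.3×2.19)×2.19 = 17.71 m²
P = b + 2y√(1+z²) = 5.24 + 2×2.19×√(1+1.3²) = 12.42 m
R = A/P = 17.71/12.42 = 1.426 m
Q = (1/n)·A·R^(2/3)·S^(1/2) = (1/0.042) × 17.71 × 1.426^(2/3) × 0.0048^(1/2) = 37.00 m³/s

37.0 m³/s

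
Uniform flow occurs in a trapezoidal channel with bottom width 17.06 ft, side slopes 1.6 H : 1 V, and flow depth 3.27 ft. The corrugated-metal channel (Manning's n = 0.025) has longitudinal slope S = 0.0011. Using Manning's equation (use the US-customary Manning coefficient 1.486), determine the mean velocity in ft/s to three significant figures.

A = (b + z·y)·y = (17.06 + 1.6×3.27)×3.27 = 72.89 ft²
P = b + 2y√(1+z²) = 17.06 + 2×3.27×√(1+1.6²) = 29.40 ft
R = A/P = 72.89/29.40 = 2.479 ft
Q = (1.486/n)·A·R^(2/3)·S^(1/2) = (1.486/0.025) × 72.89 × 2.479^(2/3) × 0.0011^(1/2) = 263.3 ft³/s
V = Q/A = 263.3/72.89 = 3.611 ft/s

3.61 ft/s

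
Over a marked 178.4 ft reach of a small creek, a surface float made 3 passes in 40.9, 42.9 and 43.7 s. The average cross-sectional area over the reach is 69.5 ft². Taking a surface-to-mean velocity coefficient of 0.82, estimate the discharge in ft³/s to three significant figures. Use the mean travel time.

t̄ = (40.9 + 42.9 + 43.7) / 3 = 42.5 s
v_surface = L / t̄ = 178.4 / 42.5 = 4.198 ft/s
v_mean = 0.82 × 4.198 = 3.442 ft/s
Q = A × v_mean = 69.5 × 3.442 = 239.2 ft³/s

239 ft³/s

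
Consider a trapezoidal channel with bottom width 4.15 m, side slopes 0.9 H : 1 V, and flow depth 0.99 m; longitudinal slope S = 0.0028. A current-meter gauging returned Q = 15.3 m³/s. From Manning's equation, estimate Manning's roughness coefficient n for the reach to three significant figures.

A = (b + z·y)·y = (4.15 + 0.9×0.99)×0.99 = 4.991 m²
P = b + 2y√(1+z²) = 4.15 + 2×0.99×√(1+0.9²) = 6.814 m
R = A/P = 4.991/6.814 = 0.7324 m
n = (1/Q)·A·R^(2/3)·S^(1/2) = (1/15.3) × 4.991 × 0.8125 × 0.05292 = 0.01402

0.0140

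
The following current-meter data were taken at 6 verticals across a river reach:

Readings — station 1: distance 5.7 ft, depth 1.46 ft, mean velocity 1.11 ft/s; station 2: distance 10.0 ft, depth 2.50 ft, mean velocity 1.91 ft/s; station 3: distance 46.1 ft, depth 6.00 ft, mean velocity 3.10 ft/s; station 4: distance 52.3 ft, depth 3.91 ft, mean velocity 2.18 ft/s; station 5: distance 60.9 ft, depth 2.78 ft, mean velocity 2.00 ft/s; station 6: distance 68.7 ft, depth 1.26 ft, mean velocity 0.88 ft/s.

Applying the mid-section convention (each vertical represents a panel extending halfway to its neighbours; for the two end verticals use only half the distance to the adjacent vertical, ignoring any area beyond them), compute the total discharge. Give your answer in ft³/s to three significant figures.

606 ft³/s

w_1 = (10.0 − 5.7)/2 = 2.15 ft; q_1 = 1.11 × 1.46 × 2.15 = 3.484 ft³/s
w_2 = (46.1 − 5.7)/2 = 20.2 ft; q_2 = 1.91 × 2.50 × 20.2 = 96.46 ft³/s
w_3 = (52.3 − 10.0)/2 = 21.15 ft; q_3 = 3.10 × 6.00 × 21.15 = 393.4 ft³/s
w_4 = (60.9 − 46.1)/2 = 7.4 ft; q_4 = 2.18 × 3.91 × 7.4 = 63.08 ft³/s
w_5 = (68.7 − 52.3)/2 = 8.2 ft; q_5 = 2.00 × 2.78 × 8.2 = 45.59 ft³/s
w_6 = (68.7 − 60.9)/2 = 3.9 ft; q_6 = 0.88 × 1.26 × 3.9 = 4.324 ft³/s
Q = Σ qᵢ = 606.3 ft³/s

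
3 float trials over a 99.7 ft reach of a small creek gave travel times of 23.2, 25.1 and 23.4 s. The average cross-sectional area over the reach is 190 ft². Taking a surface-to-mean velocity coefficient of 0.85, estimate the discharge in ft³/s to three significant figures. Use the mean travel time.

t̄ = (23.2 + 25.1 + 23.4) / 3 = 23.9 s
v_surface = L / t̄ = 99.7 / 23.9 = 4.172 ft/s
v_mean = 0.85 × 4.172 = 3.546 ft/s
Q = A × v_mean = 190 × 3.546 = 673.7 ft³/s

674 ft³/s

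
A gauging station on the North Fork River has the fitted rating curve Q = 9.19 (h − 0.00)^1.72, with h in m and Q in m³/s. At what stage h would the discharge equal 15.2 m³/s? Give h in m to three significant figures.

1.34 m

h − h₀ = (Q/C)^(1/b) = (15.2/9.19)^(1/1.72) = 1.340 m
h = 0.00 + 1.340 = 1.340 m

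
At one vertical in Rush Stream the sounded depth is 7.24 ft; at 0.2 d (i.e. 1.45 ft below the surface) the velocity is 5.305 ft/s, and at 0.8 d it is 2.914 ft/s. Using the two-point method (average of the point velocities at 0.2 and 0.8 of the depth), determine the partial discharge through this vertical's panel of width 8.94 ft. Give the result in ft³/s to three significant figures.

v̄ = (5.305 + 2.914) / 2 = 4.110 ft/s
q = v̄ × d × w = 4.110 × 7.24 × 8.94 = 266.0 ft³/s

266 ft³/s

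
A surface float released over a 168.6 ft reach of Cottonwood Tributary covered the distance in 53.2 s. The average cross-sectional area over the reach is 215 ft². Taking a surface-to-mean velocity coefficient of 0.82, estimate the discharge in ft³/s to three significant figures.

559 ft³/s

v_surface = L / t̄ = 168.6 / 53.2 = 3.169 ft/s
v_mean = 0.82 × 3.169 = 2.599 ft/s
Q = A × v_mean = 215 × 2.599 = 558.7 ft³/s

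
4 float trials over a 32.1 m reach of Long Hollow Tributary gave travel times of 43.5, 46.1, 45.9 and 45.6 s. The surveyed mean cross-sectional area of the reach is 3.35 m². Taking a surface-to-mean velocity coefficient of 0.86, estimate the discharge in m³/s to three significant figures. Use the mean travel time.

t̄ = (43.5 + 46.1 + 45.9 + 45.6) / 4 = 45.275 s
v_surface = L / t̄ = 32.1 / 45.275 = 0.7090 m/s
v_mean = 0.86 × 0.7090 = 0.6097 m/s
Q = A × v_mean = 3.35 × 0.6097 = 2.043 m³/s

2.04 m³/s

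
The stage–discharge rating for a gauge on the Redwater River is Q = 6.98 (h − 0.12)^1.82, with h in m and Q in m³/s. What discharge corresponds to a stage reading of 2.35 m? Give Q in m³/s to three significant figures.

30.0 m³/s

Q = 6.98 × (2.35 − 0.12)^1.82 = 6.98 × 2.23^1.82 = 30.04 m³/s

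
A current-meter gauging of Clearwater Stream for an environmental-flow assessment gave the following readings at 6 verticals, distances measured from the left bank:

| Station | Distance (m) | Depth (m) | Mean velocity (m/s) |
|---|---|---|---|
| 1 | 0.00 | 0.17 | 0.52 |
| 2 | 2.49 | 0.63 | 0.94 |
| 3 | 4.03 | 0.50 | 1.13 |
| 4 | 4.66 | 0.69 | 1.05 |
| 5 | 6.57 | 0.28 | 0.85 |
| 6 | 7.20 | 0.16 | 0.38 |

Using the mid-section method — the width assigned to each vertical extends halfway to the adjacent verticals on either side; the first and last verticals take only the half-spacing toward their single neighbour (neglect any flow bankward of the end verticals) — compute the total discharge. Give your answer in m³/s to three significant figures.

3.16 m³/s

w_1 = (2.49 − 0.00)/2 = 1.245 m; q_1 = 0.52 × 0.17 × 1.245 = 0.1101 m³/s
w_2 = (4.03 − 0.00)/2 = 2.015 m; q_2 = 0.94 × 0.63 × 2.015 = 1.193 m³/s
w_3 = (4.66 − 2.49)/2 = 1.085 m; q_3 = 1.13 × 0.50 × 1.085 = 0.6130 m³/s
w_4 = (6.57 − 4.03)/2 = 1.27 m; q_4 = 1.05 × 0.69 × 1.27 = 0.9201 m³/s
w_5 = (7.20 − 4.66)/2 = 1.27 m; q_5 = 0.85 × 0.28 × 1.27 = 0.3023 m³/s
w_6 = (7.20 − 6.57)/2 = 0.315 m; q_6 = 0.38 × 0.16 × 0.315 = 0.01915 m³/s
Q = Σ qᵢ = 3.158 m³/s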